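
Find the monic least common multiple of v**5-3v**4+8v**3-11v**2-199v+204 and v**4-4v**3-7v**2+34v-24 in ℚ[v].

Euclidean algorithm in ℚ[v]:
  v**5-3v**4+8v**3-11v**2-199v+204 = (v+1)(v**4-4v**3-7v**2+34v-24) + (19v**3-38v**2-209v+228)
  v**4-4v**3-7v**2+34v-24 = ((1/19)v-2/19)(19v**3-38v**2-209v+228) + (0)
Last nonzero remainder: 19v**3-38v**2-209v+228. Dividing through by 19 gives the monic gcd v**3-2v**2-11v+12.
Then lcm(f, g) = f·g / gcd(f, g); expanding and making the result monic gives the answer.

v**6-5v**5+14v**4-27v**3-177v**2+602v-408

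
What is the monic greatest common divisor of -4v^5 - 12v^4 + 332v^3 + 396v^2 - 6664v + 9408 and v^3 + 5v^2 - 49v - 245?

Repeated division with remainder:
  -4v^5 - 12v^4 + 332v^3 + 396v^2 - 6664v + 9408 = (-4v^2 + 8v + 96)(v^3 + 5v^2 - 49v - 245) + (-672v^2 + 32928)
  v^3 + 5v^2 - 49v - 245 = (-(1/672)v - 5/672)(-672v^2 + 32928) + (0)
Last nonzero remainder: -672v^2 + 32928. Dividing through by -672 gives the monic gcd v^2 - 49.

v^2 - 49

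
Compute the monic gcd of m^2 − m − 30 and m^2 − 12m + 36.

m − 6

Repeated division with remainder:
  m^2 − m − 30 = (m^2 − 12m + 36) + (11m − 66)
  m^2 − 12m + 36 = ((1/11)m − 6/11)(11m − 66) + (0)
Last nonzero remainder: 11m − 66. Dividing through by 11 gives the monic gcd m − 6.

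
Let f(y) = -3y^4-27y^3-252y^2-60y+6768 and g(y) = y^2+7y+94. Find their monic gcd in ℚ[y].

y^2+7y+94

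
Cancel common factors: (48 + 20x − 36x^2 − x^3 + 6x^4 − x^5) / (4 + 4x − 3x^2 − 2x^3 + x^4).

(−24 + 2x + 5x^2 − x^3)/(−2 − x + x^2)

Euclidean algorithm in ℚ[x]:
  −x^5 + 6x^4 − x^3 − 36x^2 + 20x + 48 = (−x + 4)(x^4 − 2x^3 − 3x^2 + 4x + 4) + (4x^3 − 20x^2 + 8x + 32)
  x^4 − 2x^3 − 3x^2 + 4x + 4 = ((1/4)x + 3/4)(4x^3 − 20x^2 + 8x + 32) + (10x^2 − 10x − 20)
  4x^3 − 20x^2 + 8x + 32 = ((2/5)x − 8/5)(10x^2 − 10x − 20) + (0)
Last nonzero remainder: 10x^2 − 10x − 20. Dividing through by 10 gives the monic gcd x^2 − x − 2.
Cancel x^2 − x − 2 from numerator and denominator to get the reduced form.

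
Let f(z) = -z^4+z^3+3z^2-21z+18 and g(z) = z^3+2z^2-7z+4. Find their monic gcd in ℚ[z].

z-1

Apply the Euclidean algorithm:
  -z^4+z^3+3z^2-21z+18 = (-z+3)(z^3+2z^2-7z+4) + (-10z^2+4z+6)
  z^3+2z^2-7z+4 = (-(1/10)z-6/25)(-10z^2+4z+6) + (-(136/25)z+136/25)
  -10z^2+4z+6 = ((125/68)z+75/68)(-(136/25)z+136/25) + (0)
Last nonzero remainder: -(136/25)z+136/25. Dividing through by -136/25 gives the monic gcd z-1.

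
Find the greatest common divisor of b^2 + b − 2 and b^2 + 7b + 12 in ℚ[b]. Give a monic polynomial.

1

Repeated division with remainder:
  b^2 + b − 2 = (b^2 + 7b + 12) + (−6b − 14)
  b^2 + 7b + 12 = (−(1/6)b − 7/9)(−6b − 14) + (10/9)
  −6b − 14 = (−(27/5)b − 63/5)(10/9) + (0)
The last nonzero remainder is the constant 10/9, so the polynomials are coprime and gcd = 1.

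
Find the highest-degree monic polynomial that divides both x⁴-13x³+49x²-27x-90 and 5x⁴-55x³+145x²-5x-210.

By polynomial division,
  x⁴-13x³+49x²-27x-90 = (1/5)(5x⁴-55x³+145x²-5x-210) + (-2x³+20x²-26x-48)
  5x⁴-55x³+145x²-5x-210 = (-(5/2)x+5/2)(-2x³+20x²-26x-48) + (30x²-60x-90)
  -2x³+20x²-26x-48 = (-(1/15)x+8/15)(30x²-60x-90) + (0)
Last nonzero remainder: 30x²-60x-90. Dividing through by 30 gives the monic gcd x²-2x-3.

x²-2x-3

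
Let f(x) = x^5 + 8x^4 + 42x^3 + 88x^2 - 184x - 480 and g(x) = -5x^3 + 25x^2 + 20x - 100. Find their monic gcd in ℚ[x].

x^2 - 4

Euclidean algorithm in ℚ[x]:
  x^5 + 8x^4 + 42x^3 + 88x^2 - 184x - 480 = (-(1/5)x^2 - (13/5)x - 111/5)(-5x^3 + 25x^2 + 20x - 100) + (675x^2 - 2700)
  -5x^3 + 25x^2 + 20x - 100 = (-(1/135)x + 1/27)(675x^2 - 2700) + (0)
Last nonzero remainder: 675x^2 - 2700. Dividing through by 675 gives the monic gcd x^2 - 4.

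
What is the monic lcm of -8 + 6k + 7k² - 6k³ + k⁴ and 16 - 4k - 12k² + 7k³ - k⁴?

By polynomial division,
  k⁴ - 6k³ + 7k² + 6k - 8 = (-1)(-k⁴ + 7k³ - 12k² - 4k + 16) + (k³ - 5k² + 2k + 8)
  -k⁴ + 7k³ - 12k² - 4k + 16 = (-k + 2)(k³ - 5k² + 2k + 8) + (0)
The last nonzero remainder k³ - 5k² + 2k + 8 is already monic.
Then lcm(f, g) = f·g / gcd(f, g); expanding and making the result monic gives the answer.

16 - 20k - 8k² + 19k³ - 8k⁴ + k⁵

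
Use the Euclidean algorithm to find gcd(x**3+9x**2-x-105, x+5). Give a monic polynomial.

Repeated division with remainder:
  x**3+9x**2-x-105 = (x**2+4x-21)(x+5) + (0)
The last nonzero remainder x+5 is already monic.

x+5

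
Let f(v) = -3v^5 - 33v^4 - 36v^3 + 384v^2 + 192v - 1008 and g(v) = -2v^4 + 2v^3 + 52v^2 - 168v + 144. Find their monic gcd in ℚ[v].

Repeated division with remainder:
  -3v^5 - 33v^4 - 36v^3 + 384v^2 + 192v - 1008 = ((3/2)v + 18)(-2v^4 + 2v^3 + 52v^2 - 168v + 144) + (-150v^3 - 300v^2 + 3000v - 3600)
  -2v^4 + 2v^3 + 52v^2 - 168v + 144 = ((1/75)v - 1/25)(-150v^3 - 300v^2 + 3000v - 3600) + (0)
Last nonzero remainder: -150v^3 - 300v^2 + 3000v - 3600. Dividing through by -150 gives the monic gcd v^3 + 2v^2 - 20v + 24.

v^3 + 2v^2 - 20v + 24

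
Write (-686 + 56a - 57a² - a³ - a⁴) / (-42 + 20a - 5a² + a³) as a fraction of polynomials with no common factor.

(-49 - 3a - a²)/(-3 + a)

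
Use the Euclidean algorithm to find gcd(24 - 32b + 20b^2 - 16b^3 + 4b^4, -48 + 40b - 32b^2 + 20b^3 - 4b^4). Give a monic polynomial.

-6 + 2b - 3b^2 + b^3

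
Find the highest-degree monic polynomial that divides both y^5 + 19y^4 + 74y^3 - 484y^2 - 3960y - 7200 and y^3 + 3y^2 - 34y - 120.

y^3 + 3y^2 - 34y - 120

Apply the Euclidean algorithm:
  y^5 + 19y^4 + 74y^3 - 484y^2 - 3960y - 7200 = (y^2 + 16y + 60)(y^3 + 3y^2 - 34y - 120) + (0)
The last nonzero remainder y^3 + 3y^2 - 34y - 120 is already monic.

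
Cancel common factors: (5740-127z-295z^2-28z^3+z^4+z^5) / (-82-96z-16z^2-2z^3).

(-140+27z+6z^2-z^3)/(2+2z)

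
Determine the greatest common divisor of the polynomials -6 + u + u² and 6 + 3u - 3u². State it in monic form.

Euclidean algorithm in ℚ[u]:
  u² + u - 6 = (-1/3)(-3u² + 3u + 6) + (2u - 4)
  -3u² + 3u + 6 = (-(3/2)u - 3/2)(2u - 4) + (0)
Last nonzero remainder: 2u - 4. Dividing through by 2 gives the monic gcd u - 2.

-2 + u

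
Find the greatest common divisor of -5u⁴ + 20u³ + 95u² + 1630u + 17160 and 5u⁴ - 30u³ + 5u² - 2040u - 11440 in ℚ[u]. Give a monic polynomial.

u³ - 10u² + 41u - 572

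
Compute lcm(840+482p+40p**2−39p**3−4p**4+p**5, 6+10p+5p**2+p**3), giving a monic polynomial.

840+1322p+522p**2+p**3−43p**4−3p**5+p**6

Euclidean algorithm in ℚ[p]:
  p**5−4p**4−39p**3+40p**2+482p+840 = (p**2−9p−4)(p**3+5p**2+10p+6) + (144p**2+576p+864)
  p**3+5p**2+10p+6 = ((1/144)p+1/144)(144p**2+576p+864) + (0)
Last nonzero remainder: 144p**2+576p+864. Dividing through by 144 gives the monic gcd p**2+4p+6.
Then lcm(f, g) = f·g / gcd(f, g); expanding and making the result monic gives the answer.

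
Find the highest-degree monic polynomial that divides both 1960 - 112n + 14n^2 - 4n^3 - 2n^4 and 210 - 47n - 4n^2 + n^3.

By polynomial division,
  -2n^4 - 4n^3 + 14n^2 - 112n + 1960 = (-2n - 12)(n^3 - 4n^2 - 47n + 210) + (-128n^2 - 256n + 4480)
  n^3 - 4n^2 - 47n + 210 = (-(1/128)n + 3/64)(-128n^2 - 256n + 4480) + (0)
Last nonzero remainder: -128n^2 - 256n + 4480. Dividing through by -128 gives the monic gcd n^2 + 2n - 35.

-35 + 2n + n^2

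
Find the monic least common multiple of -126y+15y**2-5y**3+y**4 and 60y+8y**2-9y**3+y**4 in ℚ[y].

1260y+228y**2-121y**3+20y**4-8y**5+y**6

Repeated division with remainder:
  y**4-5y**3+15y**2-126y = (y**4-9y**3+8y**2+60y) + (4y**3+7y**2-186y)
  y**4-9y**3+8y**2+60y = ((1/4)y-43/16)(4y**3+7y**2-186y) + ((1173/16)y**2-(3519/8)y)
  4y**3+7y**2-186y = ((64/1173)y+496/1173)((1173/16)y**2-(3519/8)y) + (0)
Last nonzero remainder: (1173/16)y**2-(3519/8)y. Dividing through by 1173/16 gives the monic gcd y**2-6y.
Then lcm(f, g) = f·g / gcd(f, g); expanding and making the result monic gives the answer.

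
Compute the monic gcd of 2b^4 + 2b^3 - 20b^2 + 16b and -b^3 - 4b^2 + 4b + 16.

By polynomial division,
  2b^4 + 2b^3 - 20b^2 + 16b = (-2b + 6)(-b^3 - 4b^2 + 4b + 16) + (12b^2 + 24b - 96)
  -b^3 - 4b^2 + 4b + 16 = (-(1/12)b - 1/6)(12b^2 + 24b - 96) + (0)
Last nonzero remainder: 12b^2 + 24b - 96. Dividing through by 12 gives the monic gcd b^2 + 2b - 8.

b^2 + 2b - 8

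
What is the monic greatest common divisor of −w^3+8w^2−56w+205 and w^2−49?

1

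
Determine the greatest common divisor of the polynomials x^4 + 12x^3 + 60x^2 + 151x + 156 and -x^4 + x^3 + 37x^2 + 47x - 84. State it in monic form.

x^2 + 7x + 12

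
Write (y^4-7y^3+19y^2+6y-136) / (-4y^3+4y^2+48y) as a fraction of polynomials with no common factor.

(-y^3+3y^2-7y-34)/(4y^2+12y)

Repeated division with remainder:
  y^4-7y^3+19y^2+6y-136 = (-(1/4)y+3/2)(-4y^3+4y^2+48y) + (25y^2-66y-136)
  -4y^3+4y^2+48y = (-(4/25)y-164/625)(25y^2-66y-136) + ((5576/625)y-22304/625)
  25y^2-66y-136 = ((15625/5576)y+625/164)((5576/625)y-22304/625) + (0)
Last nonzero remainder: (5576/625)y-22304/625. Dividing through by 5576/625 gives the monic gcd y-4.
Cancel y-4 from numerator and denominator to get the reduced form.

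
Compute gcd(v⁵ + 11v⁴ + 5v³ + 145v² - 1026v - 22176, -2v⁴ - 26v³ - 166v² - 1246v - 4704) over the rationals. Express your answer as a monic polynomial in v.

v³ + 6v² + 41v + 336

By polynomial division,
  v⁵ + 11v⁴ + 5v³ + 145v² - 1026v - 22176 = (-(1/2)v + 1)(-2v⁴ - 26v³ - 166v² - 1246v - 4704) + (-52v³ - 312v² - 2132v - 17472)
  -2v⁴ - 26v³ - 166v² - 1246v - 4704 = ((1/26)v + 7/26)(-52v³ - 312v² - 2132v - 17472) + (0)
Last nonzero remainder: -52v³ - 312v² - 2132v - 17472. Dividing through by -52 gives the monic gcd v³ + 6v² + 41v + 336.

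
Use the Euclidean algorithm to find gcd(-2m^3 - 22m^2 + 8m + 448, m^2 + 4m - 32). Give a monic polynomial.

m^2 + 4m - 32

Euclidean algorithm in ℚ[m]:
  -2m^3 - 22m^2 + 8m + 448 = (-2m - 14)(m^2 + 4m - 32) + (0)
The last nonzero remainder m^2 + 4m - 32 is already monic.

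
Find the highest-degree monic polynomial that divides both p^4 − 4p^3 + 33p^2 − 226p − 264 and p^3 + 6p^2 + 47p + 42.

Euclidean algorithm in ℚ[p]:
  p^4 − 4p^3 + 33p^2 − 226p − 264 = (p − 10)(p^3 + 6p^2 + 47p + 42) + (46p^2 + 202p + 156)
  p^3 + 6p^2 + 47p + 42 = ((1/46)p + 37/1058)(46p^2 + 202p + 156) + ((19332/529)p + 19332/529)
  46p^2 + 202p + 156 = ((12167/9666)p + 6877/1611)((19332/529)p + 19332/529) + (0)
Last nonzero remainder: (19332/529)p + 19332/529. Dividing through by 19332/529 gives the monic gcd p + 1.

p + 1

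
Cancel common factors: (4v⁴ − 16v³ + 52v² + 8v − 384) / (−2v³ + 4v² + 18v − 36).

Euclidean algorithm in ℚ[v]:
  4v⁴ − 16v³ + 52v² + 8v − 384 = (−2v + 4)(−2v³ + 4v² + 18v − 36) + (72v² − 136v − 240)
  −2v³ + 4v² + 18v − 36 = (−(1/36)v + 1/324)(72v² − 136v − 240) + ((952/81)v − 952/27)
  72v² − 136v − 240 = ((729/119)v + 810/119)((952/81)v − 952/27) + (0)
Last nonzero remainder: (952/81)v − 952/27. Dividing through by 952/81 gives the monic gcd v − 3.
Cancel v − 3 from numerator and denominator to get the reduced form.

(−2v³ + 2v² − 20v − 64)/(v² + v − 6)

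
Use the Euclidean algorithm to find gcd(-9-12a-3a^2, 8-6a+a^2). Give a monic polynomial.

1

Apply the Euclidean algorithm:
  -3a^2-12a-9 = (-3)(a^2-6a+8) + (-30a+15)
  a^2-6a+8 = (-(1/30)a+11/60)(-30a+15) + (21/4)
  -30a+15 = (-(40/7)a+20/7)(21/4) + (0)
The last nonzero remainder is the constant 21/4, so the polynomials are coprime and gcd = 1.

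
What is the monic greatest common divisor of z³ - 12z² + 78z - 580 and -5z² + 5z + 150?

1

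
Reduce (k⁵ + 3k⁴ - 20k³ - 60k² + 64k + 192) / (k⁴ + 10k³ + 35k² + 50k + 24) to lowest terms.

Apply the Euclidean algorithm:
  k⁵ + 3k⁴ - 20k³ - 60k² + 64k + 192 = (k - 7)(k⁴ + 10k³ + 35k² + 50k + 24) + (15k³ + 135k² + 390k + 360)
  k⁴ + 10k³ + 35k² + 50k + 24 = ((1/15)k + 1/15)(15k³ + 135k² + 390k + 360) + (0)
Last nonzero remainder: 15k³ + 135k² + 390k + 360. Dividing through by 15 gives the monic gcd k³ + 9k² + 26k + 24.
Cancel k³ + 9k² + 26k + 24 from numerator and denominator to get the reduced form.

(k² - 6k + 8)/(k + 1)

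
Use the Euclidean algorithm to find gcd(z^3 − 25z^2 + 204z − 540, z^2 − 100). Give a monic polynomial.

z − 10

Euclidean algorithm in ℚ[z]:
  z^3 − 25z^2 + 204z − 540 = (z − 25)(z^2 − 100) + (304z − 3040)
  z^2 − 100 = ((1/304)z + 5/152)(304z − 3040) + (0)
Last nonzero remainder: 304z − 3040. Dividing through by 304 gives the monic gcd z − 10.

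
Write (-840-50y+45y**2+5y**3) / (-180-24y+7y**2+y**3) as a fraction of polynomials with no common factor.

By polynomial division,
  5y**3+45y**2-50y-840 = (5)(y**3+7y**2-24y-180) + (10y**2+70y+60)
  y**3+7y**2-24y-180 = ((1/10)y)(10y**2+70y+60) + (-30y-180)
  10y**2+70y+60 = (-(1/3)y-1/3)(-30y-180) + (0)
Last nonzero remainder: -30y-180. Dividing through by -30 gives the monic gcd y+6.
Cancel y+6 from numerator and denominator to get the reduced form.

(-140+15y+5y**2)/(-30+y+y**2)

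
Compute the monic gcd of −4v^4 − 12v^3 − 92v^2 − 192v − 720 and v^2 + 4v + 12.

By polynomial division,
  −4v^4 − 12v^3 − 92v^2 − 192v − 720 = (−4v^2 + 4v − 60)(v^2 + 4v + 12) + (0)
The last nonzero remainder v^2 + 4v + 12 is already monic.

v^2 + 4v + 12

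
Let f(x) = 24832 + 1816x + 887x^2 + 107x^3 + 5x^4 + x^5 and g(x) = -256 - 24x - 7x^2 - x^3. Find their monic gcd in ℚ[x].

256 + 24x + 7x^2 + x^3

By polynomial division,
  x^5 + 5x^4 + 107x^3 + 887x^2 + 1816x + 24832 = (-x^2 + 2x - 97)(-x^3 - 7x^2 - 24x - 256) + (0)
Last nonzero remainder: -x^3 - 7x^2 - 24x - 256. Dividing through by -1 gives the monic gcd x^3 + 7x^2 + 24x + 256.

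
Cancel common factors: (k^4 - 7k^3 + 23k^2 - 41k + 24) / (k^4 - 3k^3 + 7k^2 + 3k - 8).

Repeated division with remainder:
  k^4 - 7k^3 + 23k^2 - 41k + 24 = (k^4 - 3k^3 + 7k^2 + 3k - 8) + (-4k^3 + 16k^2 - 44k + 32)
  k^4 - 3k^3 + 7k^2 + 3k - 8 = (-(1/4)k - 1/4)(-4k^3 + 16k^2 - 44k + 32) + (0)
Last nonzero remainder: -4k^3 + 16k^2 - 44k + 32. Dividing through by -4 gives the monic gcd k^3 - 4k^2 + 11k - 8.
Cancel k^3 - 4k^2 + 11k - 8 from numerator and denominator to get the reduced form.

(k - 3)/(k + 1)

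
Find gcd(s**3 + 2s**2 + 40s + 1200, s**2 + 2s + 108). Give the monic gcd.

Euclidean algorithm in ℚ[s]:
  s**3 + 2s**2 + 40s + 1200 = (s)(s**2 + 2s + 108) + (-68s + 1200)
  s**2 + 2s + 108 = (-(1/68)s - 167/578)(-68s + 1200) + (131412/289)
  -68s + 1200 = (-(4913/32853)s + 28900/10951)(131412/289) + (0)
The last nonzero remainder is the constant 131412/289, so the polynomials are coprime and gcd = 1.

1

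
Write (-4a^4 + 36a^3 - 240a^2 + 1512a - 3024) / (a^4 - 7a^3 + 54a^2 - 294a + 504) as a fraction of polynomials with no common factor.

(-4a + 24)/(a - 4)

Apply the Euclidean algorithm:
  -4a^4 + 36a^3 - 240a^2 + 1512a - 3024 = (-4)(a^4 - 7a^3 + 54a^2 - 294a + 504) + (8a^3 - 24a^2 + 336a - 1008)
  a^4 - 7a^3 + 54a^2 - 294a + 504 = ((1/8)a - 1/2)(8a^3 - 24a^2 + 336a - 1008) + (0)
Last nonzero remainder: 8a^3 - 24a^2 + 336a - 1008. Dividing through by 8 gives the monic gcd a^3 - 3a^2 + 42a - 126.
Cancel a^3 - 3a^2 + 42a - 126 from numerator and denominator to get the reduced form.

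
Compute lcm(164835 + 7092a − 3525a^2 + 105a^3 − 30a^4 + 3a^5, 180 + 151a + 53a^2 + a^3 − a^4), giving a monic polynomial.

Euclidean algorithm in ℚ[a]:
  3a^5 − 30a^4 + 105a^3 − 3525a^2 + 7092a + 164835 = (−3a + 27)(−a^4 + a^3 + 53a^2 + 151a + 180) + (237a^3 − 4503a^2 + 3555a + 159975)
  −a^4 + a^3 + 53a^2 + 151a + 180 = (−(1/237)a − 6/79)(237a^3 − 4503a^2 + 3555a + 159975) + (−274a^2 + 1096a + 12330)
  237a^3 − 4503a^2 + 3555a + 159975 = (−(237/274)a + 3555/274)(−274a^2 + 1096a + 12330) + (0)
Last nonzero remainder: −274a^2 + 1096a + 12330. Dividing through by −274 gives the monic gcd a^2 − 4a − 45.
Then lcm(f, g) = f·g / gcd(f, g); expanding and making the result monic gives the answer.

219780 + 174291a + 57337a^2 − 1021a^3 − 1110a^4 + 9a^5 − 7a^6 + a^7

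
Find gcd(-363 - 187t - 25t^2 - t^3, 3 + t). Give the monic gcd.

3 + t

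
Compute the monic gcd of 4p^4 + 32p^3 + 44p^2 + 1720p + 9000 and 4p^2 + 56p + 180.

Repeated division with remainder:
  4p^4 + 32p^3 + 44p^2 + 1720p + 9000 = (p^2 - 6p + 50)(4p^2 + 56p + 180) + (0)
Last nonzero remainder: 4p^2 + 56p + 180. Dividing through by 4 gives the monic gcd p^2 + 14p + 45.

p^2 + 14p + 45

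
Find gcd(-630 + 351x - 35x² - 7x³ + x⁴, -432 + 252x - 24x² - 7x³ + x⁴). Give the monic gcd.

18 - 9x + x²

Repeated division with remainder:
  x⁴ - 7x³ - 35x² + 351x - 630 = (x⁴ - 7x³ - 24x² + 252x - 432) + (-11x² + 99x - 198)
  x⁴ - 7x³ - 24x² + 252x - 432 = (-(1/11)x² - (2/11)x + 24/11)(-11x² + 99x - 198) + (0)
Last nonzero remainder: -11x² + 99x - 198. Dividing through by -11 gives the monic gcd x² - 9x + 18.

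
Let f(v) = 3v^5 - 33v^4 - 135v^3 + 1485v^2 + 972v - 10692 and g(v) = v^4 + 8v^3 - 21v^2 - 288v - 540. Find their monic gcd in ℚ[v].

Repeated division with remainder:
  3v^5 - 33v^4 - 135v^3 + 1485v^2 + 972v - 10692 = (3v - 57)(v^4 + 8v^3 - 21v^2 - 288v - 540) + (384v^3 + 1152v^2 - 13824v - 41472)
  v^4 + 8v^3 - 21v^2 - 288v - 540 = ((1/384)v + 5/384)(384v^3 + 1152v^2 - 13824v - 41472) + (0)
Last nonzero remainder: 384v^3 + 1152v^2 - 13824v - 41472. Dividing through by 384 gives the monic gcd v^3 + 3v^2 - 36v - 108.

v^3 + 3v^2 - 36v - 108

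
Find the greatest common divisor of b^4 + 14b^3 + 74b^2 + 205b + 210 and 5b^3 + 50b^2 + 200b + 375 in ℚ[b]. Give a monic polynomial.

By polynomial division,
  b^4 + 14b^3 + 74b^2 + 205b + 210 = ((1/5)b + 4/5)(5b^3 + 50b^2 + 200b + 375) + (-6b^2 - 30b - 90)
  5b^3 + 50b^2 + 200b + 375 = (-(5/6)b - 25/6)(-6b^2 - 30b - 90) + (0)
Last nonzero remainder: -6b^2 - 30b - 90. Dividing through by -6 gives the monic gcd b^2 + 5b + 15.

b^2 + 5b + 15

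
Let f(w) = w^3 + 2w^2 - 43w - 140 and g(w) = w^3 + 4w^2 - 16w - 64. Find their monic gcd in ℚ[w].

Euclidean algorithm in ℚ[w]:
  w^3 + 2w^2 - 43w - 140 = (w^3 + 4w^2 - 16w - 64) + (-2w^2 - 27w - 76)
  w^3 + 4w^2 - 16w - 64 = (-(1/2)w + 19/4)(-2w^2 - 27w - 76) + ((297/4)w + 297)
  -2w^2 - 27w - 76 = (-(8/297)w - 76/297)((297/4)w + 297) + (0)
Last nonzero remainder: (297/4)w + 297. Dividing through by 297/4 gives the monic gcd w + 4.

w + 4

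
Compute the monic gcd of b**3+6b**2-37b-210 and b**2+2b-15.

b+5

Euclidean algorithm in ℚ[b]:
  b**3+6b**2-37b-210 = (b+4)(b**2+2b-15) + (-30b-150)
  b**2+2b-15 = (-(1/30)b+1/10)(-30b-150) + (0)
Last nonzero remainder: -30b-150. Dividing through by -30 gives the monic gcd b+5.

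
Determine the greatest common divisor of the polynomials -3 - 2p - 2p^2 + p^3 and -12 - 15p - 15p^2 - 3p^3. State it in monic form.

1 + p + p^2

Euclidean algorithm in ℚ[p]:
  p^3 - 2p^2 - 2p - 3 = (-1/3)(-3p^3 - 15p^2 - 15p - 12) + (-7p^2 - 7p - 7)
  -3p^3 - 15p^2 - 15p - 12 = ((3/7)p + 12/7)(-7p^2 - 7p - 7) + (0)
Last nonzero remainder: -7p^2 - 7p - 7. Dividing through by -7 gives the monic gcd p^2 + p + 1.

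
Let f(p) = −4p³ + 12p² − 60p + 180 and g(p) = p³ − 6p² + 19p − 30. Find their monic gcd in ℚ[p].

p − 3

Apply the Euclidean algorithm:
  −4p³ + 12p² − 60p + 180 = (−4)(p³ − 6p² + 19p − 30) + (−12p² + 16p + 60)
  p³ − 6p² + 19p − 30 = (−(1/12)p + 7/18)(−12p² + 16p + 60) + ((160/9)p − 160/3)
  −12p² + 16p + 60 = (−(27/40)p − 9/8)((160/9)p − 160/3) + (0)
Last nonzero remainder: (160/9)p − 160/3. Dividing through by 160/9 gives the monic gcd p − 3.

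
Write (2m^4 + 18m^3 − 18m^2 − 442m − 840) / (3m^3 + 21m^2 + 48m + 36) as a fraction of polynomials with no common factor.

(2m^3 + 12m^2 − 54m − 280)/(3m^2 + 12m + 12)

By polynomial division,
  2m^4 + 18m^3 − 18m^2 − 442m − 840 = ((2/3)m + 4/3)(3m^3 + 21m^2 + 48m + 36) + (−78m^2 − 530m − 888)
  3m^3 + 21m^2 + 48m + 36 = (−(1/26)m − 4/507)(−78m^2 − 530m − 888) + ((4900/507)m + 4900/169)
  −78m^2 − 530m − 888 = (−(19773/2450)m − 37518/1225)((4900/507)m + 4900/169) + (0)
Last nonzero remainder: (4900/507)m + 4900/169. Dividing through by 4900/507 gives the monic gcd m + 3.
Cancel m + 3 from numerator and denominator to get the reduced form.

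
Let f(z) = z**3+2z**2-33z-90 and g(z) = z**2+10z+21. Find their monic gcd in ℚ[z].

Euclidean algorithm in ℚ[z]:
  z**3+2z**2-33z-90 = (z-8)(z**2+10z+21) + (26z+78)
  z**2+10z+21 = ((1/26)z+7/26)(26z+78) + (0)
Last nonzero remainder: 26z+78. Dividing through by 26 gives the monic gcd z+3.

z+3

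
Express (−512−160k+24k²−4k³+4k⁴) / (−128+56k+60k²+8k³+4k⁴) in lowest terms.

(−4+k)/(−1+k)

Repeated division with remainder:
  4k⁴−4k³+24k²−160k−512 = (4k⁴+8k³+60k²+56k−128) + (−12k³−36k²−216k−384)
  4k⁴+8k³+60k²+56k−128 = (−(1/3)k+1/3)(−12k³−36k²−216k−384) + (0)
Last nonzero remainder: −12k³−36k²−216k−384. Dividing through by −12 gives the monic gcd k³+3k²+18k+32.
Cancel k³+3k²+18k+32 from numerator and denominator to get the reduced form.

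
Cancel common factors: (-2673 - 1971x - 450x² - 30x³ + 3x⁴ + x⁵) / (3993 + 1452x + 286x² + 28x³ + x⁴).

(-81 - 45x - 3x² + x³)/(121 + 22x + x²)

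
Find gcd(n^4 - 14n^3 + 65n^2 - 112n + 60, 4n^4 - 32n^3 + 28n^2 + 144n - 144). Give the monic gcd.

n^2 - 7n + 6

Euclidean algorithm in ℚ[n]:
  n^4 - 14n^3 + 65n^2 - 112n + 60 = (1/4)(4n^4 - 32n^3 + 28n^2 + 144n - 144) + (-6n^3 + 58n^2 - 148n + 96)
  4n^4 - 32n^3 + 28n^2 + 144n - 144 = (-(2/3)n - 10/9)(-6n^3 + 58n^2 - 148n + 96) + (-(56/9)n^2 + (392/9)n - 112/3)
  -6n^3 + 58n^2 - 148n + 96 = ((27/28)n - 18/7)(-(56/9)n^2 + (392/9)n - 112/3) + (0)
Last nonzero remainder: -(56/9)n^2 + (392/9)n - 112/3. Dividing through by -56/9 gives the monic gcd n^2 - 7n + 6.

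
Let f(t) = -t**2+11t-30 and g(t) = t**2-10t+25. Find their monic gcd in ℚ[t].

t-5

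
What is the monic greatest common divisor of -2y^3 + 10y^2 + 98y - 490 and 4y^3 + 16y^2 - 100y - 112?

By polynomial division,
  -2y^3 + 10y^2 + 98y - 490 = (-1/2)(4y^3 + 16y^2 - 100y - 112) + (18y^2 + 48y - 546)
  4y^3 + 16y^2 - 100y - 112 = ((2/9)y + 8/27)(18y^2 + 48y - 546) + ((64/9)y + 448/9)
  18y^2 + 48y - 546 = ((81/32)y - 351/32)((64/9)y + 448/9) + (0)
Last nonzero remainder: (64/9)y + 448/9. Dividing through by 64/9 gives the monic gcd y + 7.

y + 7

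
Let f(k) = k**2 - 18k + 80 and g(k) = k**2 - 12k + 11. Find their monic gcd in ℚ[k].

1

Apply the Euclidean algorithm:
  k**2 - 18k + 80 = (k**2 - 12k + 11) + (-6k + 69)
  k**2 - 12k + 11 = (-(1/6)k + 1/12)(-6k + 69) + (21/4)
  -6k + 69 = (-(8/7)k + 92/7)(21/4) + (0)
The last nonzero remainder is the constant 21/4, so the polynomials are coprime and gcd = 1.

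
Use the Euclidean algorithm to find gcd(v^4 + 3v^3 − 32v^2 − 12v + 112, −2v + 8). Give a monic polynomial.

v − 4

Apply the Euclidean algorithm:
  v^4 + 3v^3 − 32v^2 − 12v + 112 = (−(1/2)v^3 − (7/2)v^2 + 2v + 14)(−2v + 8) + (0)
Last nonzero remainder: −2v + 8. Dividing through by −2 gives the monic gcd v − 4.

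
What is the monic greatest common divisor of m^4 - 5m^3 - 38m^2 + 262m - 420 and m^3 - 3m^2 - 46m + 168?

Euclidean algorithm in ℚ[m]:
  m^4 - 5m^3 - 38m^2 + 262m - 420 = (m - 2)(m^3 - 3m^2 - 46m + 168) + (2m^2 + 2m - 84)
  m^3 - 3m^2 - 46m + 168 = ((1/2)m - 2)(2m^2 + 2m - 84) + (0)
Last nonzero remainder: 2m^2 + 2m - 84. Dividing through by 2 gives the monic gcd m^2 + m - 42.

m^2 + m - 42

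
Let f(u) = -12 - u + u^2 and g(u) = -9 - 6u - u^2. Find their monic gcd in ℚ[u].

3 + u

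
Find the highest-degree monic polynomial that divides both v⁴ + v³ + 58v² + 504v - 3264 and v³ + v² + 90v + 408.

v² - 3v + 102

By polynomial division,
  v⁴ + v³ + 58v² + 504v - 3264 = (v)(v³ + v² + 90v + 408) + (-32v² + 96v - 3264)
  v³ + v² + 90v + 408 = (-(1/32)v - 1/8)(-32v² + 96v - 3264) + (0)
Last nonzero remainder: -32v² + 96v - 3264. Dividing through by -32 gives the monic gcd v² - 3v + 102.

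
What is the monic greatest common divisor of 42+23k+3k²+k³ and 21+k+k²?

21+k+k²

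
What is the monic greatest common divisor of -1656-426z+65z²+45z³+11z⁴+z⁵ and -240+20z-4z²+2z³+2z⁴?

-12+z+z²

Repeated division with remainder:
  z⁵+11z⁴+45z³+65z²-426z-1656 = ((1/2)z+5)(2z⁴+2z³-4z²+20z-240) + (37z³+75z²-406z-456)
  2z⁴+2z³-4z²+20z-240 = ((2/37)z-76/1369)(37z³+75z²-406z-456) + ((30268/1369)z²+(30268/1369)z-363216/1369)
  37z³+75z²-406z-456 = ((50653/30268)z+26011/15134)((30268/1369)z²+(30268/1369)z-363216/1369) + (0)
Last nonzero remainder: (30268/1369)z²+(30268/1369)z-363216/1369. Dividing through by 30268/1369 gives the monic gcd z²+z-12.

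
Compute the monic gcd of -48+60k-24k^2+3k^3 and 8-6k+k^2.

Repeated division with remainder:
  3k^3-24k^2+60k-48 = (3k-6)(k^2-6k+8) + (0)
The last nonzero remainder k^2-6k+8 is already monic.

8-6k+k^2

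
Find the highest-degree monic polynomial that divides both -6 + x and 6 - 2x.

1

Repeated division with remainder:
  x - 6 = (-1/2)(-2x + 6) + (-3)
  -2x + 6 = ((2/3)x - 2)(-3) + (0)
The last nonzero remainder is the constant -3, so the polynomials are coprime and gcd = 1.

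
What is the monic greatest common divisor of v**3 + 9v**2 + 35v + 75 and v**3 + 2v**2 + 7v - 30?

v**2 + 4v + 15

Apply the Euclidean algorithm:
  v**3 + 9v**2 + 35v + 75 = (v**3 + 2v**2 + 7v - 30) + (7v**2 + 28v + 105)
  v**3 + 2v**2 + 7v - 30 = ((1/7)v - 2/7)(7v**2 + 28v + 105) + (0)
Last nonzero remainder: 7v**2 + 28v + 105. Dividing through by 7 gives the monic gcd v**2 + 4v + 15.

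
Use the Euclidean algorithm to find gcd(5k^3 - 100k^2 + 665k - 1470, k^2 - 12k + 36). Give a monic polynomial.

k - 6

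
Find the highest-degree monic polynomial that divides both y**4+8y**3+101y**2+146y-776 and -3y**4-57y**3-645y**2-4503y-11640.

y**2+6y+97

By polynomial division,
  y**4+8y**3+101y**2+146y-776 = (-1/3)(-3y**4-57y**3-645y**2-4503y-11640) + (-11y**3-114y**2-1355y-4656)
  -3y**4-57y**3-645y**2-4503y-11640 = ((3/11)y+285/121)(-11y**3-114y**2-1355y-4656) + (-(840/121)y**2-(5040/121)y-81480/121)
  -11y**3-114y**2-1355y-4656 = ((1331/840)y+242/35)(-(840/121)y**2-(5040/121)y-81480/121) + (0)
Last nonzero remainder: -(840/121)y**2-(5040/121)y-81480/121. Dividing through by -840/121 gives the monic gcd y**2+6y+97.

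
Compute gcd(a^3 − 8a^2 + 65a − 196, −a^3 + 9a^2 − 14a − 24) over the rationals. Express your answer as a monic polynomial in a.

a − 4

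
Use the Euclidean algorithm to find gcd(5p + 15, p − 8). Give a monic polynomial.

Repeated division with remainder:
  5p + 15 = (5)(p − 8) + (55)
  p − 8 = ((1/55)p − 8/55)(55) + (0)
The last nonzero remainder is the constant 55, so the polynomials are coprime and gcd = 1.

1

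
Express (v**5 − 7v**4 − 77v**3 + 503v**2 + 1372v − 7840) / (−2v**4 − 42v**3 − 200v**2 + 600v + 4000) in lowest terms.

Apply the Euclidean algorithm:
  v**5 − 7v**4 − 77v**3 + 503v**2 + 1372v − 7840 = (−(1/2)v + 14)(−2v**4 − 42v**3 − 200v**2 + 600v + 4000) + (411v**3 + 3603v**2 − 5028v − 63840)
  −2v**4 − 42v**3 − 200v**2 + 600v + 4000 = (−(2/411)v − 3352/56307)(411v**3 + 3603v**2 − 5028v − 63840) + (−(187272/18769)v**2 − (187272/18769)v + 3745440/18769)
  411v**3 + 3603v**2 − 5028v − 63840 = (−(2571353/62424)v − 2496277/7803)(−(187272/18769)v**2 − (187272/18769)v + 3745440/18769) + (0)
Last nonzero remainder: −(187272/18769)v**2 − (187272/18769)v + 3745440/18769. Dividing through by −187272/18769 gives the monic gcd v**2 + v − 20.
Cancel v**2 + v − 20 from numerator and denominator to get the reduced form.

(−v**3 + 8v**2 + 49v − 392)/(2v**2 + 40v + 200)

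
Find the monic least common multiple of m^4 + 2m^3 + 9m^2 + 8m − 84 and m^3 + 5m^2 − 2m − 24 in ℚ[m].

m^5 + 6m^4 + 17m^3 + 44m^2 − 52m − 336

By polynomial division,
  m^4 + 2m^3 + 9m^2 + 8m − 84 = (m − 3)(m^3 + 5m^2 − 2m − 24) + (26m^2 + 26m − 156)
  m^3 + 5m^2 − 2m − 24 = ((1/26)m + 2/13)(26m^2 + 26m − 156) + (0)
Last nonzero remainder: 26m^2 + 26m − 156. Dividing through by 26 gives the monic gcd m^2 + m − 6.
Then lcm(f, g) = f·g / gcd(f, g); expanding and making the result monic gives the answer.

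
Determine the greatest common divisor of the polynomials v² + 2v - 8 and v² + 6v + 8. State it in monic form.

Euclidean algorithm in ℚ[v]:
  v² + 2v - 8 = (v² + 6v + 8) + (-4v - 16)
  v² + 6v + 8 = (-(1/4)v - 1/2)(-4v - 16) + (0)
Last nonzero remainder: -4v - 16. Dividing through by -4 gives the monic gcd v + 4.

v + 4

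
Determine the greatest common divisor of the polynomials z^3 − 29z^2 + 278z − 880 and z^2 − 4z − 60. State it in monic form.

Euclidean algorithm in ℚ[z]:
  z^3 − 29z^2 + 278z − 880 = (z − 25)(z^2 − 4z − 60) + (238z − 2380)
  z^2 − 4z − 60 = ((1/238)z + 3/119)(238z − 2380) + (0)
Last nonzero remainder: 238z − 2380. Dividing through by 238 gives the monic gcd z − 10.

z − 10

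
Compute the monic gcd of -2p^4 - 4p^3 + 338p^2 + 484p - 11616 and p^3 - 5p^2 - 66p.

By polynomial division,
  -2p^4 - 4p^3 + 338p^2 + 484p - 11616 = (-2p - 14)(p^3 - 5p^2 - 66p) + (136p^2 - 440p - 11616)
  p^3 - 5p^2 - 66p = ((1/136)p - 15/1156)(136p^2 - 440p - 11616) + ((3960/289)p - 43560/289)
  136p^2 - 440p - 11616 = ((4913/495)p + 1156/15)((3960/289)p - 43560/289) + (0)
Last nonzero remainder: (3960/289)p - 43560/289. Dividing through by 3960/289 gives the monic gcd p - 11.

p - 11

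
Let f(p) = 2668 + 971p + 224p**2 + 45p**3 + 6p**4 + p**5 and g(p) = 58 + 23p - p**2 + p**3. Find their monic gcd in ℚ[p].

Euclidean algorithm in ℚ[p]:
  p**5 + 6p**4 + 45p**3 + 224p**2 + 971p + 2668 = (p**2 + 7p + 29)(p**3 - p**2 + 23p + 58) + (34p**2 - 102p + 986)
  p**3 - p**2 + 23p + 58 = ((1/34)p + 1/17)(34p**2 - 102p + 986) + (0)
Last nonzero remainder: 34p**2 - 102p + 986. Dividing through by 34 gives the monic gcd p**2 - 3p + 29.

29 - 3p + p**2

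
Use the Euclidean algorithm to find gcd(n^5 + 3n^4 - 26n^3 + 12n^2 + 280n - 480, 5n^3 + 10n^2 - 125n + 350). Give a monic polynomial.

n^2 - 5n + 10

Repeated division with remainder:
  n^5 + 3n^4 - 26n^3 + 12n^2 + 280n - 480 = ((1/5)n^2 + (1/5)n - 3/5)(5n^3 + 10n^2 - 125n + 350) + (-27n^2 + 135n - 270)
  5n^3 + 10n^2 - 125n + 350 = (-(5/27)n - 35/27)(-27n^2 + 135n - 270) + (0)
Last nonzero remainder: -27n^2 + 135n - 270. Dividing through by -27 gives the monic gcd n^2 - 5n + 10.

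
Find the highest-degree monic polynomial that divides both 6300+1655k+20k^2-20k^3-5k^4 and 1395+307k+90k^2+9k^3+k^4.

Euclidean algorithm in ℚ[k]:
  -5k^4-20k^3+20k^2+1655k+6300 = (-5)(k^4+9k^3+90k^2+307k+1395) + (25k^3+470k^2+3190k+13275)
  k^4+9k^3+90k^2+307k+1395 = ((1/25)k-49/125)(25k^3+470k^2+3190k+13275) + ((3666/25)k^2+(25662/25)k+32994/5)
  25k^3+470k^2+3190k+13275 = ((625/3666)k+7375/3666)((3666/25)k^2+(25662/25)k+32994/5) + (0)
Last nonzero remainder: (3666/25)k^2+(25662/25)k+32994/5. Dividing through by 3666/25 gives the monic gcd k^2+7k+45.

45+7k+k^2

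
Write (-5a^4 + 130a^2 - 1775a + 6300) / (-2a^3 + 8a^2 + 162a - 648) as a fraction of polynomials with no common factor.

By polynomial division,
  -5a^4 + 130a^2 - 1775a + 6300 = ((5/2)a + 10)(-2a^3 + 8a^2 + 162a - 648) + (-355a^2 - 1775a + 12780)
  -2a^3 + 8a^2 + 162a - 648 = ((2/355)a - 18/355)(-355a^2 - 1775a + 12780) + (0)
Last nonzero remainder: -355a^2 - 1775a + 12780. Dividing through by -355 gives the monic gcd a^2 + 5a - 36.
Cancel a^2 + 5a - 36 from numerator and denominator to get the reduced form.

(5a^2 - 25a + 175)/(2a - 18)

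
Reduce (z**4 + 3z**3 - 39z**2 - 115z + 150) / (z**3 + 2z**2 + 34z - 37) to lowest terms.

(z**3 + 4z**2 - 35z - 150)/(z**2 + 3z + 37)

Apply the Euclidean algorithm:
  z**4 + 3z**3 - 39z**2 - 115z + 150 = (z + 1)(z**3 + 2z**2 + 34z - 37) + (-75z**2 - 112z + 187)
  z**3 + 2z**2 + 34z - 37 = (-(1/75)z - 38/5625)(-75z**2 - 112z + 187) + ((201019/5625)z - 201019/5625)
  -75z**2 - 112z + 187 = (-(421875/201019)z - 1051875/201019)((201019/5625)z - 201019/5625) + (0)
Last nonzero remainder: (201019/5625)z - 201019/5625. Dividing through by 201019/5625 gives the monic gcd z - 1.
Cancel z - 1 from numerator and denominator to get the reduced form.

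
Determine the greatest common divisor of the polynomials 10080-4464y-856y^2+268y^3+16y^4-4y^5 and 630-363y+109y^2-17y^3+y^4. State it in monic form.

42-13y+y^2

Euclidean algorithm in ℚ[y]:
  -4y^5+16y^4+268y^3-856y^2-4464y+10080 = (-4y-52)(y^4-17y^3+109y^2-363y+630) + (-180y^3+3360y^2-20820y+42840)
  y^4-17y^3+109y^2-363y+630 = (-(1/180)y-1/108)(-180y^3+3360y^2-20820y+42840) + ((220/9)y^2-(2860/9)y+3080/3)
  -180y^3+3360y^2-20820y+42840 = (-(81/11)y+459/11)((220/9)y^2-(2860/9)y+3080/3) + (0)
Last nonzero remainder: (220/9)y^2-(2860/9)y+3080/3. Dividing through by 220/9 gives the monic gcd y^2-13y+42.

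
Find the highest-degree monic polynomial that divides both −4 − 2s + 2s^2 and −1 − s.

1 + s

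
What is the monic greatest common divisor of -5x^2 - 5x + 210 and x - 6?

x - 6

Repeated division with remainder:
  -5x^2 - 5x + 210 = (-5x - 35)(x - 6) + (0)
The last nonzero remainder x - 6 is already monic.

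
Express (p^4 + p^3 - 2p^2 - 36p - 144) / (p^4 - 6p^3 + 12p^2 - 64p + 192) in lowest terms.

(p + 3)/(p - 4)

Repeated division with remainder:
  p^4 + p^3 - 2p^2 - 36p - 144 = (p^4 - 6p^3 + 12p^2 - 64p + 192) + (7p^3 - 14p^2 + 28p - 336)
  p^4 - 6p^3 + 12p^2 - 64p + 192 = ((1/7)p - 4/7)(7p^3 - 14p^2 + 28p - 336) + (0)
Last nonzero remainder: 7p^3 - 14p^2 + 28p - 336. Dividing through by 7 gives the monic gcd p^3 - 2p^2 + 4p - 48.
Cancel p^3 - 2p^2 + 4p - 48 from numerator and denominator to get the reduced form.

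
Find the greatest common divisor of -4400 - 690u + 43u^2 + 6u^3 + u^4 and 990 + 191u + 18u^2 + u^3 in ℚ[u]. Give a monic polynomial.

110 + 9u + u^2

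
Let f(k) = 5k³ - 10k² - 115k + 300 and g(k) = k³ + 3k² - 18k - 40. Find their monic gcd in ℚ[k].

k² + k - 20

Repeated division with remainder:
  5k³ - 10k² - 115k + 300 = (5)(k³ + 3k² - 18k - 40) + (-25k² - 25k + 500)
  k³ + 3k² - 18k - 40 = (-(1/25)k - 2/25)(-25k² - 25k + 500) + (0)
Last nonzero remainder: -25k² - 25k + 500. Dividing through by -25 gives the monic gcd k² + k - 20.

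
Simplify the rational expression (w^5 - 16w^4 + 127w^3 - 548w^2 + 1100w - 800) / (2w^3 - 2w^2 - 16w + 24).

Apply the Euclidean algorithm:
  w^5 - 16w^4 + 127w^3 - 548w^2 + 1100w - 800 = ((1/2)w^2 - (15/2)w + 60)(2w^3 - 2w^2 - 16w + 24) + (-560w^2 + 2240w - 2240)
  2w^3 - 2w^2 - 16w + 24 = (-(1/280)w - 3/280)(-560w^2 + 2240w - 2240) + (0)
Last nonzero remainder: -560w^2 + 2240w - 2240. Dividing through by -560 gives the monic gcd w^2 - 4w + 4.
Cancel w^2 - 4w + 4 from numerator and denominator to get the reduced form.

(w^3 - 12w^2 + 75w - 200)/(2w + 6)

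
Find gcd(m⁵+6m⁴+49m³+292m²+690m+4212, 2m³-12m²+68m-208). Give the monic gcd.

m²-2m+26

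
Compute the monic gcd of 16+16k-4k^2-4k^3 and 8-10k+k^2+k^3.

-2+k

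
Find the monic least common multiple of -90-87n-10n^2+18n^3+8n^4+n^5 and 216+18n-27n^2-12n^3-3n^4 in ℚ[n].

-1080-1314n-471n^2+99n^3+140n^4+54n^5+11n^6+n^7

By polynomial division,
  n^5+8n^4+18n^3-10n^2-87n-90 = (-(1/3)n-4/3)(-3n^4-12n^3-27n^2+18n+216) + (-7n^3-40n^2+9n+198)
  -3n^4-12n^3-27n^2+18n+216 = ((3/7)n-36/49)(-7n^3-40n^2+9n+198) + (-(2952/49)n^2-(2952/49)n+17712/49)
  -7n^3-40n^2+9n+198 = ((343/2952)n+539/984)(-(2952/49)n^2-(2952/49)n+17712/49) + (0)
Last nonzero remainder: -(2952/49)n^2-(2952/49)n+17712/49. Dividing through by -2952/49 gives the monic gcd n^2+n-6.
Then lcm(f, g) = f·g / gcd(f, g); expanding and making the result monic gives the answer.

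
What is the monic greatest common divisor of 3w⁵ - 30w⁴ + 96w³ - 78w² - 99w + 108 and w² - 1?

w² - 1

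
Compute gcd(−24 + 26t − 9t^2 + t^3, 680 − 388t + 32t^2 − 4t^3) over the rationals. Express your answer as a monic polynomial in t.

Repeated division with remainder:
  t^3 − 9t^2 + 26t − 24 = (−1/4)(−4t^3 + 32t^2 − 388t + 680) + (−t^2 − 71t + 146)
  −4t^3 + 32t^2 − 388t + 680 = (4t − 316)(−t^2 − 71t + 146) + (−23408t + 46816)
  −t^2 − 71t + 146 = ((1/23408)t + 73/23408)(−23408t + 46816) + (0)
Last nonzero remainder: −23408t + 46816. Dividing through by −23408 gives the monic gcd t − 2.

−2 + t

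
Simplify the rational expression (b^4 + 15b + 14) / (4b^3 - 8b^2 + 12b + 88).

Euclidean algorithm in ℚ[b]:
  b^4 + 15b + 14 = ((1/4)b + 1/2)(4b^3 - 8b^2 + 12b + 88) + (b^2 - 13b - 30)
  4b^3 - 8b^2 + 12b + 88 = (4b + 44)(b^2 - 13b - 30) + (704b + 1408)
  b^2 - 13b - 30 = ((1/704)b - 15/704)(704b + 1408) + (0)
Last nonzero remainder: 704b + 1408. Dividing through by 704 gives the monic gcd b + 2.
Cancel b + 2 from numerator and denominator to get the reduced form.

(b^3 - 2b^2 + 4b + 7)/(4b^2 - 16b + 44)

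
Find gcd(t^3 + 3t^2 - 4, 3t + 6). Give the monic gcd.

t + 2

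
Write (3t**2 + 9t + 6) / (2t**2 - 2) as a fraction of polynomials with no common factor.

(3t + 6)/(2t - 2)

Euclidean algorithm in ℚ[t]:
  3t**2 + 9t + 6 = (3/2)(2t**2 - 2) + (9t + 9)
  2t**2 - 2 = ((2/9)t - 2/9)(9t + 9) + (0)
Last nonzero remainder: 9t + 9. Dividing through by 9 gives the monic gcd t + 1.
Cancel t + 1 from numerator and denominator to get the reduced form.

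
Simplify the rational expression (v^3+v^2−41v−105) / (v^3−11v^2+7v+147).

Apply the Euclidean algorithm:
  v^3+v^2−41v−105 = (v^3−11v^2+7v+147) + (12v^2−48v−252)
  v^3−11v^2+7v+147 = ((1/12)v−7/12)(12v^2−48v−252) + (0)
Last nonzero remainder: 12v^2−48v−252. Dividing through by 12 gives the monic gcd v^2−4v−21.
Cancel v^2−4v−21 from numerator and denominator to get the reduced form.

(v+5)/(v−7)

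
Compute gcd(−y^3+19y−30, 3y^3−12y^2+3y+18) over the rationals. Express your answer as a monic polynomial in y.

Apply the Euclidean algorithm:
  −y^3+19y−30 = (−1/3)(3y^3−12y^2+3y+18) + (−4y^2+20y−24)
  3y^3−12y^2+3y+18 = (−(3/4)y−3/4)(−4y^2+20y−24) + (0)
Last nonzero remainder: −4y^2+20y−24. Dividing through by −4 gives the monic gcd y^2−5y+6.

y^2−5y+6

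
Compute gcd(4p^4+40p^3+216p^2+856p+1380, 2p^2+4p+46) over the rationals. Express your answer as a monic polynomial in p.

p^2+2p+23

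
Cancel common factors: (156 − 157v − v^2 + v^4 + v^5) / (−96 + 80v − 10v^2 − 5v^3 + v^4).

Repeated division with remainder:
  v^5 + v^4 − v^2 − 157v + 156 = (v + 6)(v^4 − 5v^3 − 10v^2 + 80v − 96) + (40v^3 − 21v^2 − 541v + 732)
  v^4 − 5v^3 − 10v^2 + 80v − 96 = ((1/40)v − 179/1600)(40v^3 − 21v^2 − 541v + 732) + ((1881/1600)v^2 + (1881/1600)v − 5643/400)
  40v^3 − 21v^2 − 541v + 732 = ((64000/1881)v − 97600/1881)((1881/1600)v^2 + (1881/1600)v − 5643/400) + (0)
Last nonzero remainder: (1881/1600)v^2 + (1881/1600)v − 5643/400. Dividing through by 1881/1600 gives the monic gcd v^2 + v − 12.
Cancel v^2 + v − 12 from numerator and denominator to get the reduced form.

(−13 + 12v + v^3)/(8 − 6v + v^2)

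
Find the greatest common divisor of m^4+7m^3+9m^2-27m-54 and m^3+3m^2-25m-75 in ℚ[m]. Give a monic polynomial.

Euclidean algorithm in ℚ[m]:
  m^4+7m^3+9m^2-27m-54 = (m+4)(m^3+3m^2-25m-75) + (22m^2+148m+246)
  m^3+3m^2-25m-75 = ((1/22)m-41/242)(22m^2+148m+246) + (-(1344/121)m-4032/121)
  22m^2+148m+246 = (-(1331/672)m-4961/672)(-(1344/121)m-4032/121) + (0)
Last nonzero remainder: -(1344/121)m-4032/121. Dividing through by -1344/121 gives the monic gcd m+3.

m+3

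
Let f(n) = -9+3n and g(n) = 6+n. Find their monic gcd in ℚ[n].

1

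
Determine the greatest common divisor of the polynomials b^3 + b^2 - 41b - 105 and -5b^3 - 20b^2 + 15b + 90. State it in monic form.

b + 3

Apply the Euclidean algorithm:
  b^3 + b^2 - 41b - 105 = (-1/5)(-5b^3 - 20b^2 + 15b + 90) + (-3b^2 - 38b - 87)
  -5b^3 - 20b^2 + 15b + 90 = ((5/3)b - 130/9)(-3b^2 - 38b - 87) + (-(3500/9)b - 3500/3)
  -3b^2 - 38b - 87 = ((27/3500)b + 261/3500)(-(3500/9)b - 3500/3) + (0)
Last nonzero remainder: -(3500/9)b - 3500/3. Dividing through by -3500/9 gives the monic gcd b + 3.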